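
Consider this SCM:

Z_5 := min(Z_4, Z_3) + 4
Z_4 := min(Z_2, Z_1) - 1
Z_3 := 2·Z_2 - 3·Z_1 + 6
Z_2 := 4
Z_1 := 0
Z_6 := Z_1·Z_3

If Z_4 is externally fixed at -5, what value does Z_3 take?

14

Under do(Z_4=-5), the mechanism Z_4 := min(Z_2, Z_1) - 1 is discarded; Z_4 is fixed at -5.
Since Z_3 is not a descendant of the intervened variable, it is unaffected.
Z_3 = 2·Z_2 - 3·Z_1 + 6  [with Z_2=4, Z_1=0]  = 14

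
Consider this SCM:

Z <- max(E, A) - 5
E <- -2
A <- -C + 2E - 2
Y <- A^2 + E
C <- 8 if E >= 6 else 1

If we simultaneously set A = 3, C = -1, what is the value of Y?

Setting A = 3, C = -1 by intervention discards those variables' equations.
Y = A^2 + E  [with A=3, E=-2]  = 7

7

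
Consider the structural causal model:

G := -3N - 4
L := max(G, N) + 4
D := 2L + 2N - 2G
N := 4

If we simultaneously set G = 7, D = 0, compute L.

The joint intervention fixes G = 7, D = 0, removing each variable's own equation.
L = max(G, N) + 4  [with G=7, N=4]  = 11

11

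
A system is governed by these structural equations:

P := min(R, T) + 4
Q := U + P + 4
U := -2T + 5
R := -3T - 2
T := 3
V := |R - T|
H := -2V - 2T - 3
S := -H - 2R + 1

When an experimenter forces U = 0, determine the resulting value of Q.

-3

Under do(U=0), the mechanism U := -2T + 5 is discarded; U is fixed at 0.
R = -3T - 2  [with T=3]  = -11
P = min(R, T) + 4  [with R=-11, T=3]  = -7
Q = U + P + 4  [with U=0, P=-7]  = -3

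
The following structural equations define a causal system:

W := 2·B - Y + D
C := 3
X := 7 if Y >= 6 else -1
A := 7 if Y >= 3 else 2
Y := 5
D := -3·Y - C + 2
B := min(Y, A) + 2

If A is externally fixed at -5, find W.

-27

The intervention breaks the incoming arrows to A: A := 7 if Y >= 3 else 2 no longer applies, and A = -5.
D = -3·Y - C + 2  [with Y=5, C=3]  = -16
B = min(Y, A) + 2  [with Y=5, A=-5]  = -3
W = 2·B - Y + D  [with B=-3, Y=5, D=-16]  = -27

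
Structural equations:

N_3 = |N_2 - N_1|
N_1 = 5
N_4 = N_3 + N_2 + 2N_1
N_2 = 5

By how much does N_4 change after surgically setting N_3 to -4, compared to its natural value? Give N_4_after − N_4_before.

The intervention breaks the incoming arrows to N_3: N_3 = |N_2 - N_1| no longer applies, and N_3 = -4.
N_4 = N_3 + N_2 + 2N_1  [with N_3=-4, N_2=5, N_1=5]  = 11
Without intervention: N_3 = |N_2 - N_1|  [with N_2=5, N_1=5]  = 0; N_4 = N_3 + N_2 + 2N_1  [with N_3=0, N_2=5, N_1=5]  = 15.
Change = 11 − 15 = -4.

-4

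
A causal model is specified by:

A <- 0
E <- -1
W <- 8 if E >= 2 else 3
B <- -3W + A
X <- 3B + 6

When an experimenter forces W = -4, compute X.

42

do(W=-4) replaces the equation W <- 8 if E >= 2 else 3 with the constant W = -4.
B = -3W + A  [with W=-4, A=0]  = 12
X = 3B + 6  [with B=12]  = 42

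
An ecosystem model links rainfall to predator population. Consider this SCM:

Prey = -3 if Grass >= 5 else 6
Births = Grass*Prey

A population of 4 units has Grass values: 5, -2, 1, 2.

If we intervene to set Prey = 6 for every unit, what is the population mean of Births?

Every unit gets Prey=6 under the intervention. Births values become 30, -12, 6, 12; E[Births|do(Prey=6)] = 9.

9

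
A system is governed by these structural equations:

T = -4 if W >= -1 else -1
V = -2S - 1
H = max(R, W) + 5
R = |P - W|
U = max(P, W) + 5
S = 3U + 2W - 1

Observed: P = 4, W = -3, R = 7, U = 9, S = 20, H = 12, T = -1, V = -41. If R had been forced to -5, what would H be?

The intervention breaks the incoming arrows to R: R = |P - W| no longer applies, and R = -5.
H = max(R, W) + 5  [with R=-5, W=-3]  = 2

2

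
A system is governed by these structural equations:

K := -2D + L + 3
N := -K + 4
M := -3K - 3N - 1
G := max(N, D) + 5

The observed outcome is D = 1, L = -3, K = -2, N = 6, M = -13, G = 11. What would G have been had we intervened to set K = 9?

6

The intervention breaks the incoming arrows to K: K := -2D + L + 3 no longer applies, and K = 9.
N = -K + 4  [with K=9]  = -5
G = max(N, D) + 5  [with N=-5, D=1]  = 6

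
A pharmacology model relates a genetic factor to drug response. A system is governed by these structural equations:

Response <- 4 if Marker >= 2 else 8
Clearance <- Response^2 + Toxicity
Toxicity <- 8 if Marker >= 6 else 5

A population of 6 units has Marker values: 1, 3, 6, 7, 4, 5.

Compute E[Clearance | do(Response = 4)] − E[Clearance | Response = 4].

-0.2

Under do(Response=4), Response's equation is replaced by Response=4 for every unit. Per-unit Clearance: 21, 21, 24, 24, 21, 21. Mean = 22.
E[Clearance|Response=4] averages over only the 5 units with Response=4 (Marker = 3, 6, 7, 4, 5): Clearance = 21, 24, 24, 21, 21, mean 22.2.
Difference = 22 − 22.2 = -0.2.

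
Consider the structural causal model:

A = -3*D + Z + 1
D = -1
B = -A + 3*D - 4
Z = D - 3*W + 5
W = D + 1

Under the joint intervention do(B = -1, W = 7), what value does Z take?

-17

Setting B = -1, W = 7 by intervention discards those variables' equations.
Z = D - 3*W + 5  [with D=-1, W=7]  = -17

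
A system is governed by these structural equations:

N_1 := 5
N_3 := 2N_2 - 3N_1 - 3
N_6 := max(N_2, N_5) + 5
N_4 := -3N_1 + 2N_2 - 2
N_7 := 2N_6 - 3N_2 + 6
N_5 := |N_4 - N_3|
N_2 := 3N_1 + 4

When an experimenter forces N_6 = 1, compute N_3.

do(N_6=1) replaces the equation N_6 := max(N_2, N_5) + 5 with the constant N_6 = 1.
N_3 is not downstream of the intervention, so its value is determined by the original equations.
N_2 = 3N_1 + 4  [with N_1=5]  = 19
N_3 = 2N_2 - 3N_1 - 3  [with N_2=19, N_1=5]  = 20

20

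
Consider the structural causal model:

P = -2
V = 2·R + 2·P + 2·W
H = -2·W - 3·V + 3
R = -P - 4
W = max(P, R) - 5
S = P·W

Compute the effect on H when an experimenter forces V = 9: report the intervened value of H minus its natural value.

-93

Under do(V=9), the mechanism V = 2·R + 2·P + 2·W is discarded; V is fixed at 9.
R = -P - 4  [with P=-2]  = -2
W = max(P, R) - 5  [with P=-2, R=-2]  = -7
H = -2·W - 3·V + 3  [with W=-7, V=9]  = -10
Without intervention: R = -P - 4  [with P=-2]  = -2; W = max(P, R) - 5  [with P=-2, R=-2]  = -7; V = 2·R + 2·P + 2·W  [with R=-2, P=-2, W=-7]  = -22; H = -2·W - 3·V + 3  [with W=-7, V=-22]  = 83.
Change = -10 − 83 = -93.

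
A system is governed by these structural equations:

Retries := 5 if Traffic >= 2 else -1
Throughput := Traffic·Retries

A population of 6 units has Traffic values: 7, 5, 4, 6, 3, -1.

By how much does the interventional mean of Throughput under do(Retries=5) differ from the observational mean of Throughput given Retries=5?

The intervention sets Retries=5 in all 6 units regardless of Traffic. Recomputing Throughput per unit gives 35, 25, 20, 30, 15, -5; average 20.
E[Throughput|Retries=5] averages over only the 5 units with Retries=5 (Traffic = 7, 5, 4, 6, 3): Throughput = 35, 25, 20, 30, 15, mean 25.
Difference = 20 − 25 = -5.

-5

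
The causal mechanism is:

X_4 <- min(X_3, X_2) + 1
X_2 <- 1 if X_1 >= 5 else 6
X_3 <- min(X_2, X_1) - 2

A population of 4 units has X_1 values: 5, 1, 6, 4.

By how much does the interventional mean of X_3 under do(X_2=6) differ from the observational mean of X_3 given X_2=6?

1.5

Under do(X_2=6), X_2's equation is replaced by X_2=6 for every unit. Per-unit X_3: 3, -1, 4, 2. Mean = 2.
Conditioning on X_2=6 selects the 2 unit(s) with X_1 ∈ {1, 4}. Their X_3 values: -1, 2. Mean = 0.5.
Difference = 2 − 0.5 = 1.5.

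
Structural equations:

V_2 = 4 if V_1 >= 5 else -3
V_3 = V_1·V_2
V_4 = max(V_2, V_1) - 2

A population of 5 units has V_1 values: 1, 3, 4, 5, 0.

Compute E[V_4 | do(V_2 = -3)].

0.6

The intervention sets V_2=-3 in all 5 units regardless of V_1. Recomputing V_4 per unit gives -1, 1, 2, 3, -2; average 0.6.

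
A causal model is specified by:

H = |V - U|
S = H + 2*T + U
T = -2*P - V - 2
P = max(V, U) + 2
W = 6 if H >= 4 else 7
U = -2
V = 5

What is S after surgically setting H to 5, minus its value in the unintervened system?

-2

The intervention breaks the incoming arrows to H: H = |V - U| no longer applies, and H = 5.
P = max(V, U) + 2  [with V=5, U=-2]  = 7
T = -2*P - V - 2  [with P=7, V=5]  = -21
S = H + 2*T + U  [with H=5, T=-21, U=-2]  = -39
Without intervention: P = max(V, U) + 2  [with V=5, U=-2]  = 7; T = -2*P - V - 2  [with P=7, V=5]  = -21; H = |V - U|  [with V=5, U=-2]  = 7; S = H + 2*T + U  [with H=7, T=-21, U=-2]  = -37.
Change = -39 − (-37) = -2.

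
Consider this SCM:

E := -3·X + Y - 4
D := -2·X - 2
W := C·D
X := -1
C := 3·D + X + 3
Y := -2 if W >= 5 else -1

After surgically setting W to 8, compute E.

Under do(W=8), the mechanism W := C·D is discarded; W is fixed at 8.
Y = -2 if W >= 5 else -1  [with W=8]  = -2
E = -3·X + Y - 4  [with X=-1, Y=-2]  = -3

-3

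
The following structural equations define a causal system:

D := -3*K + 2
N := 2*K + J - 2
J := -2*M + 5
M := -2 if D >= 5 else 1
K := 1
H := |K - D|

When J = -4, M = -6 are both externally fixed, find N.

-4

Setting J = -4, M = -6 by intervention discards those variables' equations.
N = 2*K + J - 2  [with K=1, J=-4]  = -4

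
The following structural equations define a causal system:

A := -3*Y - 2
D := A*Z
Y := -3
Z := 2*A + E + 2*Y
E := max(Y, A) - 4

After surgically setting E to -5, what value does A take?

7

Under do(E=-5), the mechanism E := max(Y, A) - 4 is discarded; E is fixed at -5.
Since A is not a descendant of the intervened variable, it is unaffected.
A = -3*Y - 2  [with Y=-3]  = 7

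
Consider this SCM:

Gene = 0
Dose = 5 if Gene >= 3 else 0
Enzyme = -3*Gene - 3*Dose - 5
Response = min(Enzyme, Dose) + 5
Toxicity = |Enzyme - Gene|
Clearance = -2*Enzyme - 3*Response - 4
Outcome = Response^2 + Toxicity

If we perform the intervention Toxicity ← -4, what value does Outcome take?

-4

Under do(Toxicity=-4), the mechanism Toxicity = |Enzyme - Gene| is discarded; Toxicity is fixed at -4.
Dose = 5 if Gene >= 3 else 0  [with Gene=0]  = 0
Enzyme = -3*Gene - 3*Dose - 5  [with Gene=0, Dose=0]  = -5
Response = min(Enzyme, Dose) + 5  [with Enzyme=-5, Dose=0]  = 0
Outcome = Response^2 + Toxicity  [with Response=0, Toxicity=-4]  = -4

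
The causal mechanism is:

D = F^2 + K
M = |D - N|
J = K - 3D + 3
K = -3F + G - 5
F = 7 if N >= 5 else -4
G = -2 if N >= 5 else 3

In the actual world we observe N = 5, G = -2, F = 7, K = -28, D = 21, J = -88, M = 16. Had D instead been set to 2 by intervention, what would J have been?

-31

The intervention breaks the incoming arrows to D: D = F^2 + K no longer applies, and D = 2.
G = -2 if N >= 5 else 3  [with N=5]  = -2
F = 7 if N >= 5 else -4  [with N=5]  = 7
K = -3F + G - 5  [with F=7, G=-2]  = -28
J = K - 3D + 3  [with K=-28, D=2]  = -31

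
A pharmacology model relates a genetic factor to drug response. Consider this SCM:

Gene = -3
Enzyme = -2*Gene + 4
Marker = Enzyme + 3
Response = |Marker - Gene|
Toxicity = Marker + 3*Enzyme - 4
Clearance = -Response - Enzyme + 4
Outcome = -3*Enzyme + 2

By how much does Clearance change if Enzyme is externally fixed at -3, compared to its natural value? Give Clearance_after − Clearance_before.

Under do(Enzyme=-3), the mechanism Enzyme = -2*Gene + 4 is discarded; Enzyme is fixed at -3.
Marker = Enzyme + 3  [with Enzyme=-3]  = 0
Response = |Marker - Gene|  [with Marker=0, Gene=-3]  = 3
Clearance = -Response - Enzyme + 4  [with Response=3, Enzyme=-3]  = 4
Without intervention: Enzyme = -2*Gene + 4  [with Gene=-3]  = 10; Marker = Enzyme + 3  [with Enzyme=10]  = 13; Response = |Marker - Gene|  [with Marker=13, Gene=-3]  = 16; Clearance = -Response - Enzyme + 4  [with Response=16, Enzyme=10]  = -22.
Change = 4 − (-22) = 26.

26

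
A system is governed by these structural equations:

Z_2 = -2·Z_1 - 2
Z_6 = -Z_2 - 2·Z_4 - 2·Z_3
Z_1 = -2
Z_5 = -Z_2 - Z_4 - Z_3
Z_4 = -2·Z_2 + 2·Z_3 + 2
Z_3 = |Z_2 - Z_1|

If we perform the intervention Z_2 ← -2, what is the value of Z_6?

Under do(Z_2=-2), the mechanism Z_2 = -2·Z_1 - 2 is discarded; Z_2 is fixed at -2.
Z_3 = |Z_2 - Z_1|  [with Z_2=-2, Z_1=-2]  = 0
Z_4 = -2·Z_2 + 2·Z_3 + 2  [with Z_2=-2, Z_3=0]  = 6
Z_6 = -Z_2 - 2·Z_4 - 2·Z_3  [with Z_2=-2, Z_4=6, Z_3=0]  = -10

-10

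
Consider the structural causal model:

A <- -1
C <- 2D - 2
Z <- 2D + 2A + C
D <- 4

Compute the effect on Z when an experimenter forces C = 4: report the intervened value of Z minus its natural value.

-2

The intervention breaks the incoming arrows to C: C <- 2D - 2 no longer applies, and C = 4.
Z = 2D + 2A + C  [with D=4, A=-1, C=4]  = 10
Without intervention: C = 2D - 2  [with D=4]  = 6; Z = 2D + 2A + C  [with D=4, A=-1, C=6]  = 12.
Change = 10 − 12 = -2.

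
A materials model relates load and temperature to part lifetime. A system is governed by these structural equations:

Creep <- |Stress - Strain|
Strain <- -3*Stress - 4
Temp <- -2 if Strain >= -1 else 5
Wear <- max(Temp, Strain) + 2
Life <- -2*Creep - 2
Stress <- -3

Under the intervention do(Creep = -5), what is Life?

8

Under do(Creep=-5), the mechanism Creep <- |Stress - Strain| is discarded; Creep is fixed at -5.
Life = -2*Creep - 2  [with Creep=-5]  = 8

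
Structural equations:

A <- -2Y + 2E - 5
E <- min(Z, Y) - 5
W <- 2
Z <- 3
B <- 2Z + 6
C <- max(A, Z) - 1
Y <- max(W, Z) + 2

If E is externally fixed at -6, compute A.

Under do(E=-6), the mechanism E <- min(Z, Y) - 5 is discarded; E is fixed at -6.
Y = max(W, Z) + 2  [with W=2, Z=3]  = 5
A = -2Y + 2E - 5  [with Y=5, E=-6]  = -27

-27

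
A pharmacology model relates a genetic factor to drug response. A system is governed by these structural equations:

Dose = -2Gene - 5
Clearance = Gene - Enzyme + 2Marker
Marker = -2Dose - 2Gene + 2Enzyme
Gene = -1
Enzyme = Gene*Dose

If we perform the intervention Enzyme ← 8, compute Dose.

-3

Under do(Enzyme=8), the mechanism Enzyme = Gene*Dose is discarded; Enzyme is fixed at 8.
Since Dose is not a descendant of the intervened variable, it is unaffected.
Dose = -2Gene - 5  [with Gene=-1]  = -3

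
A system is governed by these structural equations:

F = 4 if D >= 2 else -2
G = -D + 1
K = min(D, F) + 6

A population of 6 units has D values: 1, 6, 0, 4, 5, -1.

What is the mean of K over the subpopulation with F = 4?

E[K|F=4] averages over only the 3 units with F=4 (D = 6, 4, 5): K = 10, 10, 10, mean 10.

10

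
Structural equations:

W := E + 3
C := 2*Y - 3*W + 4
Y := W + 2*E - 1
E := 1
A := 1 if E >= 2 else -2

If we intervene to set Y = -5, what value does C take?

-18

Intervening sets Y = -5 and removes its equation (Y := W + 2*E - 1).
W = E + 3  [with E=1]  = 4
C = 2*Y - 3*W + 4  [with Y=-5, W=4]  = -18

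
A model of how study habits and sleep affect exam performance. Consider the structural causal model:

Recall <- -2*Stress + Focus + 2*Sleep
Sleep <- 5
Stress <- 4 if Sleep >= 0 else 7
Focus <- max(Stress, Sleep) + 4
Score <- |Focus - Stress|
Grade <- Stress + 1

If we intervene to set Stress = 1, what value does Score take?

8

Under do(Stress=1), the mechanism Stress <- 4 if Sleep >= 0 else 7 is discarded; Stress is fixed at 1.
Focus = max(Stress, Sleep) + 4  [with Stress=1, Sleep=5]  = 9
Score = |Focus - Stress|  [with Focus=9, Stress=1]  = 8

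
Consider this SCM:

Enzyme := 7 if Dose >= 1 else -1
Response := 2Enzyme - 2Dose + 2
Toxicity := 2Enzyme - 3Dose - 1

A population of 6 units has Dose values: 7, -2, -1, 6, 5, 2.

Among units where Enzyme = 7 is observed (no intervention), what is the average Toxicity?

Observing Enzyme=7 restricts to units where Enzyme's equation naturally yields 7: Dose ∈ {7, 6, 5, 2}. In that subpopulation Toxicity = -8, -5, -2, 7, mean -2.

-2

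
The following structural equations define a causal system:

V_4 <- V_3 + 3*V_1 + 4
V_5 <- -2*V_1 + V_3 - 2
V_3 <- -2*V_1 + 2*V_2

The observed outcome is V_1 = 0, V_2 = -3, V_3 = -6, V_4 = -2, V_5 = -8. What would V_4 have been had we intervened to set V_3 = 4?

The intervention breaks the incoming arrows to V_3: V_3 <- -2*V_1 + 2*V_2 no longer applies, and V_3 = 4.
V_4 = V_3 + 3*V_1 + 4  [with V_3=4, V_1=0]  = 8

8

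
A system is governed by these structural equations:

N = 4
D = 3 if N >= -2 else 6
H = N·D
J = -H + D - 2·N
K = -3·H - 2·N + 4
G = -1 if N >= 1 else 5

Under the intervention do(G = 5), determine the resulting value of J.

-17

do(G=5) replaces the equation G = -1 if N >= 1 else 5 with the constant G = 5.
No directed path runs from G to J, so J keeps its natural value.
D = 3 if N >= -2 else 6  [with N=4]  = 3
H = N·D  [with N=4, D=3]  = 12
J = -H + D - 2·N  [with H=12, D=3, N=4]  = -17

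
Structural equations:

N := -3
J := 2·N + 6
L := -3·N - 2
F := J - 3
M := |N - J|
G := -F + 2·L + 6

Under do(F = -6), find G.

26

Under do(F=-6), the mechanism F := J - 3 is discarded; F is fixed at -6.
L = -3·N - 2  [with N=-3]  = 7
G = -F + 2·L + 6  [with F=-6, L=7]  = 26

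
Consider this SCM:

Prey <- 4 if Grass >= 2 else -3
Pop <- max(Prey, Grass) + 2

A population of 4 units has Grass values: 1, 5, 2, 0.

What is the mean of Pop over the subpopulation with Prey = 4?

E[Pop|Prey=4] averages over only the 2 units with Prey=4 (Grass = 5, 2): Pop = 7, 6, mean 6.5.

6.5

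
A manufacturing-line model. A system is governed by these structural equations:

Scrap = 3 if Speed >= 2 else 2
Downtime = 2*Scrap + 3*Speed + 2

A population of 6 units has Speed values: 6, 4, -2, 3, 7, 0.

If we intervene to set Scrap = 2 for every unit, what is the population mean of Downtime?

15

The intervention sets Scrap=2 in all 6 units regardless of Speed. Recomputing Downtime per unit gives 24, 18, 0, 15, 27, 6; average 15.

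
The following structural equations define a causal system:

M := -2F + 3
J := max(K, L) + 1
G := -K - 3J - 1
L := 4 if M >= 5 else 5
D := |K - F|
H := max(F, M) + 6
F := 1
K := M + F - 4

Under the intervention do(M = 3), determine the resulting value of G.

do(M=3) replaces the equation M := -2F + 3 with the constant M = 3.
K = M + F - 4  [with M=3, F=1]  = 0
L = 4 if M >= 5 else 5  [with M=3]  = 5
J = max(K, L) + 1  [with K=0, L=5]  = 6
G = -K - 3J - 1  [with K=0, J=6]  = -19

-19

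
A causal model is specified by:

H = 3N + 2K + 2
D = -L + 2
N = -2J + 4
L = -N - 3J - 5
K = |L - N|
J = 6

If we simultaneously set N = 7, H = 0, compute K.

The joint intervention fixes N = 7, H = 0, removing each variable's own equation.
L = -N - 3J - 5  [with N=7, J=6]  = -30
K = |L - N|  [with L=-30, N=7]  = 37

37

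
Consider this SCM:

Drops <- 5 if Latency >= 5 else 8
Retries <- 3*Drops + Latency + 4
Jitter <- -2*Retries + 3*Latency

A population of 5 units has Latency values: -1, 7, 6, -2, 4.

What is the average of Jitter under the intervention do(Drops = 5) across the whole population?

-35.2

Every unit gets Drops=5 under the intervention. Jitter values become -39, -31, -32, -40, -34; E[Jitter|do(Drops=5)] = -35.2.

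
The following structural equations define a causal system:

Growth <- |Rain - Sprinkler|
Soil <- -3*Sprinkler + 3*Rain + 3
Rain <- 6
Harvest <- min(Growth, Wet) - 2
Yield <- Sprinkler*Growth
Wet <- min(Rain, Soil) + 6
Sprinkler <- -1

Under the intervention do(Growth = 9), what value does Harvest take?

Under do(Growth=9), the mechanism Growth <- |Rain - Sprinkler| is discarded; Growth is fixed at 9.
Soil = -3*Sprinkler + 3*Rain + 3  [with Sprinkler=-1, Rain=6]  = 24
Wet = min(Rain, Soil) + 6  [with Rain=6, Soil=24]  = 12
Harvest = min(Growth, Wet) - 2  [with Growth=9, Wet=12]  = 7

7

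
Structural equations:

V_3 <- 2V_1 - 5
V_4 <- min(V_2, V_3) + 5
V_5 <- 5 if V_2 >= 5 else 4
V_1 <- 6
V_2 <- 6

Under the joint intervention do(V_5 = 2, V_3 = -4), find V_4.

Under do(V_5 = 2, V_3 = -4), each intervened variable's structural equation is replaced by its fixed value.
V_4 = min(V_2, V_3) + 5  [with V_2=6, V_3=-4]  = 1

1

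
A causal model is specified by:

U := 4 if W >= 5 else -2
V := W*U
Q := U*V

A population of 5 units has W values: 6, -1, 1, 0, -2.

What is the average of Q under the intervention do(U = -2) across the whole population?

Every unit gets U=-2 under the intervention. Q values become 24, -4, 4, 0, -8; E[Q|do(U=-2)] = 3.2.

3.2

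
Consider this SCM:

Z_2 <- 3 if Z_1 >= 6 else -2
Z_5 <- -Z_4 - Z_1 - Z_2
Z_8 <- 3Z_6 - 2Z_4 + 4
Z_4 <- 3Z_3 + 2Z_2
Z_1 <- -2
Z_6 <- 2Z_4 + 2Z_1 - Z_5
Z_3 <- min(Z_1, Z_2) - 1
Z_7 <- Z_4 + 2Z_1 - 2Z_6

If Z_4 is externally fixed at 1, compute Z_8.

do(Z_4=1) replaces the equation Z_4 <- 3Z_3 + 2Z_2 with the constant Z_4 = 1.
Z_2 = 3 if Z_1 >= 6 else -2  [with Z_1=-2]  = -2
Z_5 = -Z_4 - Z_1 - Z_2  [with Z_4=1, Z_1=-2, Z_2=-2]  = 3
Z_6 = 2Z_4 + 2Z_1 - Z_5  [with Z_4=1, Z_1=-2, Z_5=3]  = -5
Z_8 = 3Z_6 - 2Z_4 + 4  [with Z_6=-5, Z_4=1]  = -13

-13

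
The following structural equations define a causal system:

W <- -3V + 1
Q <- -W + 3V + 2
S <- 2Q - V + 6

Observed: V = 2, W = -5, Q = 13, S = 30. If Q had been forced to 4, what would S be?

The intervention breaks the incoming arrows to Q: Q <- -W + 3V + 2 no longer applies, and Q = 4.
S = 2Q - V + 6  [with Q=4, V=2]  = 12

12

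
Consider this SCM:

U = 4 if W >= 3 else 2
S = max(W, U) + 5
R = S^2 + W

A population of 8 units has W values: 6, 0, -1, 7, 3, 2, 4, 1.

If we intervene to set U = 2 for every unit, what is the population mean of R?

do(U=2) breaks U's dependence on W. With U=2 fixed, R across the units is 127, 49, 48, 151, 67, 51, 85, 50, mean 78.5.

78.5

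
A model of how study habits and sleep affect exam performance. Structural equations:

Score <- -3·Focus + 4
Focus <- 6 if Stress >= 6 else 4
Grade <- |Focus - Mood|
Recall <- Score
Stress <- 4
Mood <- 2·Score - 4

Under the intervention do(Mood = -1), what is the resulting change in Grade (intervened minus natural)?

-19

Under do(Mood=-1), the mechanism Mood <- 2·Score - 4 is discarded; Mood is fixed at -1.
Focus = 6 if Stress >= 6 else 4  [with Stress=4]  = 4
Grade = |Focus - Mood|  [with Focus=4, Mood=-1]  = 5
Without intervention: Focus = 6 if Stress >= 6 else 4  [with Stress=4]  = 4; Score = -3·Focus + 4  [with Focus=4]  = -8; Mood = 2·Score - 4  [with Score=-8]  = -20; Grade = |Focus - Mood|  [with Focus=4, Mood=-20]  = 24.
Change = 5 − 24 = -19.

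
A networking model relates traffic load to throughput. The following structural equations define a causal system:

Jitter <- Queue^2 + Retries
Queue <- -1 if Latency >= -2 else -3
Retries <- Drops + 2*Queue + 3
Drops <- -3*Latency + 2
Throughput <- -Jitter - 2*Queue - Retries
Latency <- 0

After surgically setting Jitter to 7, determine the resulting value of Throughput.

-8

The intervention breaks the incoming arrows to Jitter: Jitter <- Queue^2 + Retries no longer applies, and Jitter = 7.
Queue = -1 if Latency >= -2 else -3  [with Latency=0]  = -1
Drops = -3*Latency + 2  [with Latency=0]  = 2
Retries = Drops + 2*Queue + 3  [with Drops=2, Queue=-1]  = 3
Throughput = -Jitter - 2*Queue - Retries  [with Jitter=7, Queue=-1, Retries=3]  = -8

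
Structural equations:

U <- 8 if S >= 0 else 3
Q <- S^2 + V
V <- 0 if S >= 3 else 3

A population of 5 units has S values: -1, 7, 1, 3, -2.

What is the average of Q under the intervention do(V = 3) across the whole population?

15.8

Under do(V=3), V's equation is replaced by V=3 for every unit. Per-unit Q: 4, 52, 4, 12, 7. Mean = 15.8.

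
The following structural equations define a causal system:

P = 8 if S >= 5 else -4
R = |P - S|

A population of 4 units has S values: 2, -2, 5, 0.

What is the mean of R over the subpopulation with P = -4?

4

E[R|P=-4] averages over only the 3 units with P=-4 (S = 2, -2, 0): R = 6, 2, 4, mean 4.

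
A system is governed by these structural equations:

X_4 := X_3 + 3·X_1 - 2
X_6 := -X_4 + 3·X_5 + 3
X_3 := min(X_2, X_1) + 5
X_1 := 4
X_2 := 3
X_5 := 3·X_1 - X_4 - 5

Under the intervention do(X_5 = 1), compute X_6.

-12

The intervention breaks the incoming arrows to X_5: X_5 := 3·X_1 - X_4 - 5 no longer applies, and X_5 = 1.
X_3 = min(X_2, X_1) + 5  [with X_2=3, X_1=4]  = 8
X_4 = X_3 + 3·X_1 - 2  [with X_3=8, X_1=4]  = 18
X_6 = -X_4 + 3·X_5 + 3  [with X_4=18, X_5=1]  = -12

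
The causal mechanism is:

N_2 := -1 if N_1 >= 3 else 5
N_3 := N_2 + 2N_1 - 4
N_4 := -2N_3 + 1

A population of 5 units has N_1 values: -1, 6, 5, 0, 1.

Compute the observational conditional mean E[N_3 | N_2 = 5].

Conditioning on N_2=5 selects the 3 unit(s) with N_1 ∈ {-1, 0, 1}. Their N_3 values: -1, 1, 3. Mean = 1.

1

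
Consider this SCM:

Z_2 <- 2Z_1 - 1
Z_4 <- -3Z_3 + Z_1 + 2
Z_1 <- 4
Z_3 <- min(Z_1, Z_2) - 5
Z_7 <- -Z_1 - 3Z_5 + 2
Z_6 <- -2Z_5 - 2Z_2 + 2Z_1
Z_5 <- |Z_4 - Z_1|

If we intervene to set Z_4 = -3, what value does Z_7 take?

-23

The intervention breaks the incoming arrows to Z_4: Z_4 <- -3Z_3 + Z_1 + 2 no longer applies, and Z_4 = -3.
Z_5 = |Z_4 - Z_1|  [with Z_4=-3, Z_1=4]  = 7
Z_7 = -Z_1 - 3Z_5 + 2  [with Z_1=4, Z_5=7]  = -23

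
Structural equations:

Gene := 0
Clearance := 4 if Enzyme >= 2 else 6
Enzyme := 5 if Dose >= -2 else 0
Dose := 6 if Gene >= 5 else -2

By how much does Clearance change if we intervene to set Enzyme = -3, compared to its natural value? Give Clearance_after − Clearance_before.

2

The intervention breaks the incoming arrows to Enzyme: Enzyme := 5 if Dose >= -2 else 0 no longer applies, and Enzyme = -3.
Clearance = 4 if Enzyme >= 2 else 6  [with Enzyme=-3]  = 6
Without intervention: Dose = 6 if Gene >= 5 else -2  [with Gene=0]  = -2; Enzyme = 5 if Dose >= -2 else 0  [with Dose=-2]  = 5; Clearance = 4 if Enzyme >= 2 else 6  [with Enzyme=5]  = 4.
Change = 6 − 4 = 2.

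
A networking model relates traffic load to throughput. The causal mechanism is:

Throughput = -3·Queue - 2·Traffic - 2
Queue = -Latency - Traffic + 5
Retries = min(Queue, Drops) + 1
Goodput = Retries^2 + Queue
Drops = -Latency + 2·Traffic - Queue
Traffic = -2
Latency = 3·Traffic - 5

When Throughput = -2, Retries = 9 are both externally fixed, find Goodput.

Setting Throughput = -2, Retries = 9 by intervention discards those variables' equations.
Latency = 3·Traffic - 5  [with Traffic=-2]  = -11
Queue = -Latency - Traffic + 5  [with Latency=-11, Traffic=-2]  = 18
Goodput = Retries^2 + Queue  [with Retries=9, Queue=18]  = 99

99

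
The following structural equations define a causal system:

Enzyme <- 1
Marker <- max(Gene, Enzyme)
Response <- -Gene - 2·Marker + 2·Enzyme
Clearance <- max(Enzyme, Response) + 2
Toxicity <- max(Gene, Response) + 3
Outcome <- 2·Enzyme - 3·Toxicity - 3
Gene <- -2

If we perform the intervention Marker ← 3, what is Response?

The intervention breaks the incoming arrows to Marker: Marker <- max(Gene, Enzyme) no longer applies, and Marker = 3.
Response = -Gene - 2·Marker + 2·Enzyme  [with Gene=-2, Marker=3, Enzyme=1]  = -2

-2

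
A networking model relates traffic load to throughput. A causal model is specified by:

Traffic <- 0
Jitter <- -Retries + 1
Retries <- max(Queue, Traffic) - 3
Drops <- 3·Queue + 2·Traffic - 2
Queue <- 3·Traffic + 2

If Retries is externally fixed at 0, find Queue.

The intervention breaks the incoming arrows to Retries: Retries <- max(Queue, Traffic) - 3 no longer applies, and Retries = 0.
Since Queue is not a descendant of the intervened variable, it is unaffected.
Queue = 3·Traffic + 2  [with Traffic=0]  = 2

2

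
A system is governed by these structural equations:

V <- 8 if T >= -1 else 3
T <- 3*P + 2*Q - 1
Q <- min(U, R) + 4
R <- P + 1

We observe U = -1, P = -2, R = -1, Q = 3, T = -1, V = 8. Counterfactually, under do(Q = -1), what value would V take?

Under do(Q=-1), the mechanism Q <- min(U, R) + 4 is discarded; Q is fixed at -1.
T = 3*P + 2*Q - 1  [with P=-2, Q=-1]  = -9
V = 8 if T >= -1 else 3  [with T=-9]  = 3

3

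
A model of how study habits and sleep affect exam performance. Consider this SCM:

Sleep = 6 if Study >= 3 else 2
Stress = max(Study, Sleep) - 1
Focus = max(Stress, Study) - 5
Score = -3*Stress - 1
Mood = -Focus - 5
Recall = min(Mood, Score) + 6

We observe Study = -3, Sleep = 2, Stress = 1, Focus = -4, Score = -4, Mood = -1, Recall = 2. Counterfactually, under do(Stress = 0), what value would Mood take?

0

The intervention breaks the incoming arrows to Stress: Stress = max(Study, Sleep) - 1 no longer applies, and Stress = 0.
Focus = max(Stress, Study) - 5  [with Stress=0, Study=-3]  = -5
Mood = -Focus - 5  [with Focus=-5]  = 0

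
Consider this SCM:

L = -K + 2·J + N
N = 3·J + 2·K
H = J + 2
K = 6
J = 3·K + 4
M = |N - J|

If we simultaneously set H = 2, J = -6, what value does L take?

-24

Setting H = 2, J = -6 by intervention discards those variables' equations.
N = 3·J + 2·K  [with J=-6, K=6]  = -6
L = -K + 2·J + N  [with K=6, J=-6, N=-6]  = -24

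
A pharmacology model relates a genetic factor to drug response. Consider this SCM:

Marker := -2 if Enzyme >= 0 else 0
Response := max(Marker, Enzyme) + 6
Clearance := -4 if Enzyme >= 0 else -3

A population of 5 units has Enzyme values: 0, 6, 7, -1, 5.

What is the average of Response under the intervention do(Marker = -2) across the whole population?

9.4

Every unit gets Marker=-2 under the intervention. Response values become 6, 12, 13, 5, 11; E[Response|do(Marker=-2)] = 9.4.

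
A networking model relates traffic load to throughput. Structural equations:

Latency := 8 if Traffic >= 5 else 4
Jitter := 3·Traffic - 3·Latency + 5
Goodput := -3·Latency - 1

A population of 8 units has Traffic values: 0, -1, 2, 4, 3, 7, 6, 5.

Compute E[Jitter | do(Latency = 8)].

do(Latency=8) breaks Latency's dependence on Traffic. With Latency=8 fixed, Jitter across the units is -19, -22, -13, -7, -10, 2, -1, -4, mean -9.25.

-9.25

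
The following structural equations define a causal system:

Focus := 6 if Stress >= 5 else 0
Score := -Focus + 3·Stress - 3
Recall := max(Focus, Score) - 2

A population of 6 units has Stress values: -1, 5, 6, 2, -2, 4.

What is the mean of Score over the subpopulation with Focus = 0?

E[Score|Focus=0] averages over only the 4 units with Focus=0 (Stress = -1, 2, -2, 4): Score = -6, 3, -9, 9, mean -0.75.

-0.75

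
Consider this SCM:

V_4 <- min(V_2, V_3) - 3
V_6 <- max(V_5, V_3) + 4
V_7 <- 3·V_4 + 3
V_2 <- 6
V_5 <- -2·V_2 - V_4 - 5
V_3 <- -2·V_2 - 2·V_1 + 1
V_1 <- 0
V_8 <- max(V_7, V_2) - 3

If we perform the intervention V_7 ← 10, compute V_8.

7

do(V_7=10) replaces the equation V_7 <- 3·V_4 + 3 with the constant V_7 = 10.
V_8 = max(V_7, V_2) - 3  [with V_7=10, V_2=6]  = 7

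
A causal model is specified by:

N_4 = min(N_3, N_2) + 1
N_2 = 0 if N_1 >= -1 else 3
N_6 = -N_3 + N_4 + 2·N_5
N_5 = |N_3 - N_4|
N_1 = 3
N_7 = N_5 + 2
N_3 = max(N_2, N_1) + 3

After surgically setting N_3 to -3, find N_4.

-2

The intervention breaks the incoming arrows to N_3: N_3 = max(N_2, N_1) + 3 no longer applies, and N_3 = -3.
N_2 = 0 if N_1 >= -1 else 3  [with N_1=3]  = 0
N_4 = min(N_3, N_2) + 1  [with N_3=-3, N_2=0]  = -2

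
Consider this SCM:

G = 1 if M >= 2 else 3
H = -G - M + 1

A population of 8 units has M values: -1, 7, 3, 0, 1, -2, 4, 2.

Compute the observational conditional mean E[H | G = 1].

-4

Conditioning on G=1 selects the 4 unit(s) with M ∈ {7, 3, 4, 2}. Their H values: -7, -3, -4, -2. Mean = -4.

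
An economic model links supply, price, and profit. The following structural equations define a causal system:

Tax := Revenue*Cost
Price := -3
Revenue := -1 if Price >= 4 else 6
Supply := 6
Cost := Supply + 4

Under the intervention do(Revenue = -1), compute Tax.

-10

Intervening sets Revenue = -1 and removes its equation (Revenue := -1 if Price >= 4 else 6).
Cost = Supply + 4  [with Supply=6]  = 10
Tax = Revenue*Cost  [with Revenue=-1, Cost=10]  = -10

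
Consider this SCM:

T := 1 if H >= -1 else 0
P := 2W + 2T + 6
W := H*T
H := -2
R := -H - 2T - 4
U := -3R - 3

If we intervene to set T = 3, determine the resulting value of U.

Under do(T=3), the mechanism T := 1 if H >= -1 else 0 is discarded; T is fixed at 3.
R = -H - 2T - 4  [with H=-2, T=3]  = -8
U = -3R - 3  [with R=-8]  = 21

21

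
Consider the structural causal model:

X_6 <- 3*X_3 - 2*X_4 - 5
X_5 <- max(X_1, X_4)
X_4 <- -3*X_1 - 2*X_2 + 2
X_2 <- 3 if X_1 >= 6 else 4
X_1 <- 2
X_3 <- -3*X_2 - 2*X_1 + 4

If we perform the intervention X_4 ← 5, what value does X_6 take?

Under do(X_4=5), the mechanism X_4 <- -3*X_1 - 2*X_2 + 2 is discarded; X_4 is fixed at 5.
X_2 = 3 if X_1 >= 6 else 4  [with X_1=2]  = 4
X_3 = -3*X_2 - 2*X_1 + 4  [with X_2=4, X_1=2]  = -12
X_6 = 3*X_3 - 2*X_4 - 5  [with X_3=-12, X_4=5]  = -51

-51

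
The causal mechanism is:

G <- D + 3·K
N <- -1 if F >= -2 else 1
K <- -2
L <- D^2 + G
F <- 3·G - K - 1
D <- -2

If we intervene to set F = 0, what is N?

Under do(F=0), the mechanism F <- 3·G - K - 1 is discarded; F is fixed at 0.
N = -1 if F >= -2 else 1  [with F=0]  = -1

-1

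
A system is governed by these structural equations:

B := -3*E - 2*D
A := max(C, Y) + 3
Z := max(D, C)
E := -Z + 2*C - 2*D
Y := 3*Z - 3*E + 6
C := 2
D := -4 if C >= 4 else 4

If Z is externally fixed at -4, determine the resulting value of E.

0

The intervention breaks the incoming arrows to Z: Z := max(D, C) no longer applies, and Z = -4.
D = -4 if C >= 4 else 4  [with C=2]  = 4
E = -Z + 2*C - 2*D  [with Z=-4, C=2, D=4]  = 0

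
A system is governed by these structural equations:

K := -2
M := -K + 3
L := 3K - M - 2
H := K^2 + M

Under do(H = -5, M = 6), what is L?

-14

Setting H = -5, M = 6 by intervention discards those variables' equations.
L = 3K - M - 2  [with K=-2, M=6]  = -14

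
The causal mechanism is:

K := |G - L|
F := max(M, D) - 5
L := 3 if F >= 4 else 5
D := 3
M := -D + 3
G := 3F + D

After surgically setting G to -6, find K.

11

Under do(G=-6), the mechanism G := 3F + D is discarded; G is fixed at -6.
M = -D + 3  [with D=3]  = 0
F = max(M, D) - 5  [with M=0, D=3]  = -2
L = 3 if F >= 4 else 5  [with F=-2]  = 5
K = |G - L|  [with G=-6, L=5]  = 11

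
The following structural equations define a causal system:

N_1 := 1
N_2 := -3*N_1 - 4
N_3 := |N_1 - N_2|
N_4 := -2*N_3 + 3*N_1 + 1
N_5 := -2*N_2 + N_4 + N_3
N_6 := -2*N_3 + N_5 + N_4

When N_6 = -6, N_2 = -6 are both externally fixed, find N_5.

9

The joint intervention fixes N_6 = -6, N_2 = -6, removing each variable's own equation.
N_3 = |N_1 - N_2|  [with N_1=1, N_2=-6]  = 7
N_4 = -2*N_3 + 3*N_1 + 1  [with N_3=7, N_1=1]  = -10
N_5 = -2*N_2 + N_4 + N_3  [with N_2=-6, N_4=-10, N_3=7]  = 9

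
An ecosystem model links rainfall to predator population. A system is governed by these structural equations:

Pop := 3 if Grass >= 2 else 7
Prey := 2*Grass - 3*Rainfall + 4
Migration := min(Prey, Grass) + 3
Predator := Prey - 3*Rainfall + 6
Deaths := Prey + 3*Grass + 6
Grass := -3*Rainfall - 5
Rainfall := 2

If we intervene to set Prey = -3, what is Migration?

The intervention breaks the incoming arrows to Prey: Prey := 2*Grass - 3*Rainfall + 4 no longer applies, and Prey = -3.
Grass = -3*Rainfall - 5  [with Rainfall=2]  = -11
Migration = min(Prey, Grass) + 3  [with Prey=-3, Grass=-11]  = -8

-8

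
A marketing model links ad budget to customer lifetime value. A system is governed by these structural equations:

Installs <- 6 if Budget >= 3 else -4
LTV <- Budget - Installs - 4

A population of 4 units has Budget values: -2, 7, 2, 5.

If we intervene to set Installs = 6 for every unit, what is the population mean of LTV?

-7

Under do(Installs=6), Installs's equation is replaced by Installs=6 for every unit. Per-unit LTV: -12, -3, -8, -5. Mean = -7.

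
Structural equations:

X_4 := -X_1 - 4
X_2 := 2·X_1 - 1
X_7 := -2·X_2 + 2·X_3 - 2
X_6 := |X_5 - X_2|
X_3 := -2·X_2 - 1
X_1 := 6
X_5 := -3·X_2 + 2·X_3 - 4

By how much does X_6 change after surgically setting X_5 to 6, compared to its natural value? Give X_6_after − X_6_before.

The intervention breaks the incoming arrows to X_5: X_5 := -3·X_2 + 2·X_3 - 4 no longer applies, and X_5 = 6.
X_2 = 2·X_1 - 1  [with X_1=6]  = 11
X_6 = |X_5 - X_2|  [with X_5=6, X_2=11]  = 5
Without intervention: X_2 = 2·X_1 - 1  [with X_1=6]  = 11; X_3 = -2·X_2 - 1  [with X_2=11]  = -23; X_5 = -3·X_2 + 2·X_3 - 4  [with X_2=11, X_3=-23]  = -83; X_6 = |X_5 - X_2|  [with X_5=-83, X_2=11]  = 94.
Change = 5 − 94 = -89.

-89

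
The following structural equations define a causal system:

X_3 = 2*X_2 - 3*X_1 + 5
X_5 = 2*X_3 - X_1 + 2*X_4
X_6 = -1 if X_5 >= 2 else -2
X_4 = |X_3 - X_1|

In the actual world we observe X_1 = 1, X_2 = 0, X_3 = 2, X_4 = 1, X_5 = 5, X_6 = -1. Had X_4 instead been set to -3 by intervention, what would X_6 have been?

-2

Under do(X_4=-3), the mechanism X_4 = |X_3 - X_1| is discarded; X_4 is fixed at -3.
X_3 = 2*X_2 - 3*X_1 + 5  [with X_2=0, X_1=1]  = 2
X_5 = 2*X_3 - X_1 + 2*X_4  [with X_3=2, X_1=1, X_4=-3]  = -3
X_6 = -1 if X_5 >= 2 else -2  [with X_5=-3]  = -2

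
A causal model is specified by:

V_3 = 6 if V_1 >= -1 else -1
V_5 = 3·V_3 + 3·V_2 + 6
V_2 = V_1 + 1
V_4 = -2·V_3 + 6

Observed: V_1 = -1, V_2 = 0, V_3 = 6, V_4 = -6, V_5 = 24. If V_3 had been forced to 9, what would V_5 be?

33

do(V_3=9) replaces the equation V_3 = 6 if V_1 >= -1 else -1 with the constant V_3 = 9.
V_2 = V_1 + 1  [with V_1=-1]  = 0
V_5 = 3·V_3 + 3·V_2 + 6  [with V_3=9, V_2=0]  = 33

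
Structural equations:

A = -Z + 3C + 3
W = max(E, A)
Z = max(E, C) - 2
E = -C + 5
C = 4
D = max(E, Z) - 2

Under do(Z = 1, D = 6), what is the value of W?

Setting Z = 1, D = 6 by intervention discards those variables' equations.
E = -C + 5  [with C=4]  = 1
A = -Z + 3C + 3  [with Z=1, C=4]  = 14
W = max(E, A)  [with E=1, A=14]  = 14

14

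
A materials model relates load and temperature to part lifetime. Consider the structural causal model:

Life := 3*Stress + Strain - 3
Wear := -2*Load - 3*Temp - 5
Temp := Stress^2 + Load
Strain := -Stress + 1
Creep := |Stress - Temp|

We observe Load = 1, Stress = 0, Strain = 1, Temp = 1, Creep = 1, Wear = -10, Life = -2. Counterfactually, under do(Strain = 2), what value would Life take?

The intervention breaks the incoming arrows to Strain: Strain := -Stress + 1 no longer applies, and Strain = 2.
Life = 3*Stress + Strain - 3  [with Stress=0, Strain=2]  = -1

-1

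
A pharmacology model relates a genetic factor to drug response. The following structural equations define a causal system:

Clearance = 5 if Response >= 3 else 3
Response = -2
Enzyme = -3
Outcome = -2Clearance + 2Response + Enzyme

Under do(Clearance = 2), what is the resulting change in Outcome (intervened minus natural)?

The intervention breaks the incoming arrows to Clearance: Clearance = 5 if Response >= 3 else 3 no longer applies, and Clearance = 2.
Outcome = -2Clearance + 2Response + Enzyme  [with Clearance=2, Response=-2, Enzyme=-3]  = -11
Without intervention: Clearance = 5 if Response >= 3 else 3  [with Response=-2]  = 3; Outcome = -2Clearance + 2Response + Enzyme  [with Clearance=3, Response=-2, Enzyme=-3]  = -13.
Change = -11 − (-13) = 2.

2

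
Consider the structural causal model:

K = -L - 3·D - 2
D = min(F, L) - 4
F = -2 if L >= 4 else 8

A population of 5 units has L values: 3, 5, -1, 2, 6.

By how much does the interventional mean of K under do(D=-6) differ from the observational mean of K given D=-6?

Under do(D=-6), D's equation is replaced by D=-6 for every unit. Per-unit K: 13, 11, 17, 14, 10. Mean = 13.
E[K|D=-6] averages over only the 2 units with D=-6 (L = 5, 6): K = 11, 10, mean 10.5.
Difference = 13 − 10.5 = 2.5.

2.5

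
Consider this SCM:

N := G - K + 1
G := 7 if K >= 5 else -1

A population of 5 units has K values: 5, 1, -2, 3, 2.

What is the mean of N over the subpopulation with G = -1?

-1

Conditioning on G=-1 selects the 4 unit(s) with K ∈ {1, -2, 3, 2}. Their N values: -1, 2, -3, -2. Mean = -1.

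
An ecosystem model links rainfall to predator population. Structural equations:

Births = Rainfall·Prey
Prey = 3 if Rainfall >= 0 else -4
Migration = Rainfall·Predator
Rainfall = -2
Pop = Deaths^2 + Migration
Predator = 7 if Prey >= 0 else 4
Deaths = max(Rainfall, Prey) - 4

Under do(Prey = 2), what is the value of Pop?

-10

Under do(Prey=2), the mechanism Prey = 3 if Rainfall >= 0 else -4 is discarded; Prey is fixed at 2.
Predator = 7 if Prey >= 0 else 4  [with Prey=2]  = 7
Deaths = max(Rainfall, Prey) - 4  [with Rainfall=-2, Prey=2]  = -2
Migration = Rainfall·Predator  [with Rainfall=-2, Predator=7]  = -14
Pop = Deaths^2 + Migration  [with Deaths=-2, Migration=-14]  = -10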